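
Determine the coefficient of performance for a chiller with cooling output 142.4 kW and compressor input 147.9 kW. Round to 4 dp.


COP = 142.4 / 147.9 = 0.9628

0.9628


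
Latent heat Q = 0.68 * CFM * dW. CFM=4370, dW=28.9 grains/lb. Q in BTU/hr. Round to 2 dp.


Q = 0.68 * 4370 * 28.9 = 85879.24 BTU/hr

85879.24 BTU/hr


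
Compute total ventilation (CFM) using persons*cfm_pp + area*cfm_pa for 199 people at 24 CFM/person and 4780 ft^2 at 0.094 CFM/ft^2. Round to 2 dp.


Total = 199*24 + 4780*0.094 = 5225.32 CFM

5225.32 CFM


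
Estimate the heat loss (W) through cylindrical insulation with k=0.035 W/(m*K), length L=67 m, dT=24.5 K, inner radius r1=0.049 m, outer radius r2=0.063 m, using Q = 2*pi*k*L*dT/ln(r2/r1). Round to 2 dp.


Q = 2*pi*0.035*67*24.5/ln(0.063/0.049) = 1436.39 W

1436.39 W


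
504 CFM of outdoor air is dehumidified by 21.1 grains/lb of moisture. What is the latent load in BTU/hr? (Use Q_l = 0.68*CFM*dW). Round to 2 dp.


Q = 0.68 * 504 * 21.1 = 7231.39 BTU/hr

7231.39 BTU/hr


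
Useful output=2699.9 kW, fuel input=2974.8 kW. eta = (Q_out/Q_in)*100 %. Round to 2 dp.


eta = (2699.9/2974.8)*100 = 90.76 %

90.76 %


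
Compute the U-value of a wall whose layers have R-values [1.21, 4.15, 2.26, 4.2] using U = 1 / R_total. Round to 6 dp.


R_total = 1.21 + 4.15 + 2.26 + 4.2 = 11.82
U = 1/11.82 = 0.084602

0.084602


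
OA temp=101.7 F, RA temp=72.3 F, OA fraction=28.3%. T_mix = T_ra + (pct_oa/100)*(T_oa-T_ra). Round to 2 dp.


T_mix = 72.3 + (28.3/100)*(101.7-72.3) = 80.62 F

80.62 F


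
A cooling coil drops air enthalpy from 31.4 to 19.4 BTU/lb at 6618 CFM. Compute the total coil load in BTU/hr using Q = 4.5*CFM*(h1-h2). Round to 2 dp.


Q = 4.5 * 6618 * (31.4 - 19.4) = 357372.00 BTU/hr

357372.00 BTU/hr


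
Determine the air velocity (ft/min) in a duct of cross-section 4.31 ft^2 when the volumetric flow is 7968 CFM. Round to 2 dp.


V = 7968 / 4.31 = 1848.72 ft/min

1848.72 ft/min


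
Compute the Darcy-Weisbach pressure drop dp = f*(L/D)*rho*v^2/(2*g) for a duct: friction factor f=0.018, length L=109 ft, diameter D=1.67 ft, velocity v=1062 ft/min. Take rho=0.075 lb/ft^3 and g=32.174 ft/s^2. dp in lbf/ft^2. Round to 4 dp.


v_fps = 1062/60 = 17.7 ft/s
dp = 0.018*(109/1.67)*0.075*17.7^2/(2*32.174) = 0.4290 lbf/ft^2

0.4290 lbf/ft^2


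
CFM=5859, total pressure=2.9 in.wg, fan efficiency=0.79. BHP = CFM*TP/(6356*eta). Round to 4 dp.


BHP = 5859 * 2.9 / (6356 * 0.79) = 3.3838 hp

3.3838 hp


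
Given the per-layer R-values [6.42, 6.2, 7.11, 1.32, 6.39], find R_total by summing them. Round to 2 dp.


R_total = 6.42 + 6.2 + 7.11 + 1.32 + 6.39 = 27.44

27.44


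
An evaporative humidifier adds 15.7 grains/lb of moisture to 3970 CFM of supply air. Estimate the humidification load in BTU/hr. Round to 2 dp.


Q = 0.68 * 3970 * 15.7 = 42383.72 BTU/hr

42383.72 BTU/hr


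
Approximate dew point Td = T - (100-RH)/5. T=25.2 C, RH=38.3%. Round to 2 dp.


Td = 25.2 - (100-38.3)/5 = 12.86 C

12.86 C


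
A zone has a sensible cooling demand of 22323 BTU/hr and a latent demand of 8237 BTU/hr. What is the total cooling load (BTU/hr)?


Qt = 22323 + 8237 = 30560 BTU/hr

30560 BTU/hr


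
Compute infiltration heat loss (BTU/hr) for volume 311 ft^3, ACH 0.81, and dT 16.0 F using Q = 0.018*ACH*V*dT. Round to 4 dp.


Q = 0.018 * 0.81 * 311 * 16.0 = 72.5501 BTU/hr

72.5501 BTU/hr


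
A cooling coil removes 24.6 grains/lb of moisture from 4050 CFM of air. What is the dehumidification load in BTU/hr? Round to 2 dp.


Q = 0.68 * 4050 * 24.6 = 67748.40 BTU/hr

67748.40 BTU/hr


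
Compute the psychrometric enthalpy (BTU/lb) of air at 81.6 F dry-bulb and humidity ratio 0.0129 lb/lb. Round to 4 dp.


h = 0.24*81.6 + 0.0129*(1061+0.444*81.6) = 33.7383 BTU/lb

33.7383 BTU/lb


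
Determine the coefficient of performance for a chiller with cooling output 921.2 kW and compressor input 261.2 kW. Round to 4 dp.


COP = 921.2 / 261.2 = 3.5268

3.5268


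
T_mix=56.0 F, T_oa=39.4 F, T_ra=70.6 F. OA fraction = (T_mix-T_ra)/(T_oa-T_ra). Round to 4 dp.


frac = (56.0 - 70.6) / (39.4 - 70.6) = 0.4679

0.4679


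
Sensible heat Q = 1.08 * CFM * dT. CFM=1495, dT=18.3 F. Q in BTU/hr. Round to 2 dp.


Q = 1.08 * 1495 * 18.3 = 29547.18 BTU/hr

29547.18 BTU/hr


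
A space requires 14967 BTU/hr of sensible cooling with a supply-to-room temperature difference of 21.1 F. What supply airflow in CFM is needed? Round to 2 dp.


CFM = 14967 / (1.08 * 21.1) = 656.79

656.79 CFM


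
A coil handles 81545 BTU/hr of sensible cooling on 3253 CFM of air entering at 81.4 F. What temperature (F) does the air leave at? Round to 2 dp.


dT = 81545/(1.08*3253) = 23.2108
T_leave = 81.4 - 23.2108 = 58.19 F

58.19 F


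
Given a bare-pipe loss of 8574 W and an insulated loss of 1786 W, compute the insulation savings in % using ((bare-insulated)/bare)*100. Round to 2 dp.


Savings = ((8574-1786)/8574)*100 = 79.17 %

79.17 %


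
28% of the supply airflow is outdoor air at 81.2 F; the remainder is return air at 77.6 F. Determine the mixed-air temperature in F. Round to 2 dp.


T_mix = 0.28*81.2 + 0.72*77.6 = 78.61 F

78.61 F


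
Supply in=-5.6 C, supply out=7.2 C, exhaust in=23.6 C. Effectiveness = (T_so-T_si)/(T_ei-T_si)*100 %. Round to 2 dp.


eff = (7.2-(-5.6))/(23.6-(-5.6))*100 = 43.84 %

43.84 %


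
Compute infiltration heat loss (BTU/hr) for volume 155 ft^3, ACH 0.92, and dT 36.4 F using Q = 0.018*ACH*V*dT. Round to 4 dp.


Q = 0.018 * 0.92 * 155 * 36.4 = 93.4315 BTU/hr

93.4315 BTU/hr


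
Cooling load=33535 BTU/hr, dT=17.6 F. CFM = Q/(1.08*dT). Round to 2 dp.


CFM = 33535 / (1.08 * 17.6) = 1764.26

1764.26 CFM


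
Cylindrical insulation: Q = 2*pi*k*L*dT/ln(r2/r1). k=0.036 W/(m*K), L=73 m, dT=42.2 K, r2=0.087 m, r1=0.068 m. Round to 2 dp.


Q = 2*pi*0.036*73*42.2/ln(0.087/0.068) = 2827.98 W

2827.98 W


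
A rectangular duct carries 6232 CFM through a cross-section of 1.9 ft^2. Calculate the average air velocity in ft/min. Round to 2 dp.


V = 6232 / 1.9 = 3280.00 ft/min

3280.00 ft/min


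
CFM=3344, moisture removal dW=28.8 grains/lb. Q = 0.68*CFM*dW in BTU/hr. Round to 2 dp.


Q = 0.68 * 3344 * 28.8 = 65488.90 BTU/hr

65488.90 BTU/hr


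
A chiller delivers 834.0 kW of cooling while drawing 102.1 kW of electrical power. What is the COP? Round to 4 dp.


COP = 834.0 / 102.1 = 8.1685

8.1685


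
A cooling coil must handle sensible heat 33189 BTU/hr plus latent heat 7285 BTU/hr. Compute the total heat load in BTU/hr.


Qt = 33189 + 7285 = 40474 BTU/hr

40474 BTU/hr


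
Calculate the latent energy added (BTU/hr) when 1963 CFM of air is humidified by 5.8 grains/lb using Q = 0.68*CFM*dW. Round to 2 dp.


Q = 0.68 * 1963 * 5.8 = 7742.07 BTU/hr

7742.07 BTU/hr


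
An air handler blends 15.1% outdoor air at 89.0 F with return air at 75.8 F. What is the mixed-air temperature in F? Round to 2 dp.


T_mix = 75.8 + (15.1/100)*(89.0-75.8) = 77.79 F

77.79 F


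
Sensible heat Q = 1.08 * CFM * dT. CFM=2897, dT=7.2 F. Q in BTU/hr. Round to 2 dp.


Q = 1.08 * 2897 * 7.2 = 22527.07 BTU/hr

22527.07 BTU/hr


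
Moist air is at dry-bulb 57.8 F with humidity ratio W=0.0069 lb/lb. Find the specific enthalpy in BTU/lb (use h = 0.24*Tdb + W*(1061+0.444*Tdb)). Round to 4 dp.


h = 0.24*57.8 + 0.0069*(1061+0.444*57.8) = 21.3700 BTU/lb

21.3700 BTU/lb


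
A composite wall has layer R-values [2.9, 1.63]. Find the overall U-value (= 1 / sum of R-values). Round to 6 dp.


R_total = 2.9 + 1.63 = 4.53
U = 1/4.53 = 0.220751

0.220751


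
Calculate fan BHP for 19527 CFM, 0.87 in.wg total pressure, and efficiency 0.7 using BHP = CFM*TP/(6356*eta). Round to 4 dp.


BHP = 19527 * 0.87 / (6356 * 0.7) = 3.8183 hp

3.8183 hp


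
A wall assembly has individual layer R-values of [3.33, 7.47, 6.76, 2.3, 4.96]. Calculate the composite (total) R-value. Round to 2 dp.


R_total = 3.33 + 7.47 + 6.76 + 2.3 + 4.96 = 24.82

24.82


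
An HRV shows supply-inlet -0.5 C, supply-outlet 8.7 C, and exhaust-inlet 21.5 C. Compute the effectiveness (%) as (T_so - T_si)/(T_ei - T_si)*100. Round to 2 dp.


eff = (8.7-(-0.5))/(21.5-(-0.5))*100 = 41.82 %

41.82 %


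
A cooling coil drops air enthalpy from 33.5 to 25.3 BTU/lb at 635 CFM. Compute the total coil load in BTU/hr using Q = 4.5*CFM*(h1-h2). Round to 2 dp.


Q = 4.5 * 635 * (33.5 - 25.3) = 23431.50 BTU/hr

23431.50 BTU/hr


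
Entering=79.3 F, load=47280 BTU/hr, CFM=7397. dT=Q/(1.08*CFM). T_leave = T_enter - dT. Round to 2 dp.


dT = 47280/(1.08*7397) = 5.9183
T_leave = 79.3 - 5.9183 = 73.38 F

73.38 F


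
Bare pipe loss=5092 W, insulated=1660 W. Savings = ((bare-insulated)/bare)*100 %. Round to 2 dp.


Savings = ((5092-1660)/5092)*100 = 67.40 %

67.40 %


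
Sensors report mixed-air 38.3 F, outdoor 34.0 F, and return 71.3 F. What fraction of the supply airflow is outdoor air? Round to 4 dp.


frac = (38.3 - 71.3) / (34.0 - 71.3) = 0.8847

0.8847


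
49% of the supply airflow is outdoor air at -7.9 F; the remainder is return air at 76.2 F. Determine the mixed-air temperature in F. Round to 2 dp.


T_mix = 0.49*(-7.9) + 0.51*76.2 = 34.99 F

34.99 F


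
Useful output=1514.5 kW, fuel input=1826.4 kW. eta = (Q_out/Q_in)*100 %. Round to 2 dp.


eta = (1514.5/1826.4)*100 = 82.92 %

82.92 %


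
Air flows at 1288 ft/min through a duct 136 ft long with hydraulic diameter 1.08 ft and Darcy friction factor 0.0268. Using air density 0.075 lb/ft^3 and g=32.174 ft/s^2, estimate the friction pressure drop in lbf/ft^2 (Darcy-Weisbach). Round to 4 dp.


v_fps = 1288/60 = 21.4667 ft/s
dp = 0.0268*(136/1.08)*0.075*21.4667^2/(2*32.174) = 1.8126 lbf/ft^2

1.8126 lbf/ft^2


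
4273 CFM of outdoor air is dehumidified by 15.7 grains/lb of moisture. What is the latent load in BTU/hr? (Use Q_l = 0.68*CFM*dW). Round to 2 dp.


Q = 0.68 * 4273 * 15.7 = 45618.55 BTU/hr

45618.55 BTU/hr


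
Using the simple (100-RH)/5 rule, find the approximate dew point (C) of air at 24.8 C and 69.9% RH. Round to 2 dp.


Td = 24.8 - (100-69.9)/5 = 18.78 C

18.78 C


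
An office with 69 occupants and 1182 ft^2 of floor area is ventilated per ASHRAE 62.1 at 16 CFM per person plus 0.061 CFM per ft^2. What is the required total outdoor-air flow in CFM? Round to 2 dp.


Total = 69*16 + 1182*0.061 = 1176.10 CFM

1176.10 CFM


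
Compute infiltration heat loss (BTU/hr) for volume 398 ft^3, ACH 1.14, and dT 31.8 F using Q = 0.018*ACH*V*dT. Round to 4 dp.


Q = 0.018 * 1.14 * 398 * 31.8 = 259.7093 BTU/hr

259.7093 BTU/hr


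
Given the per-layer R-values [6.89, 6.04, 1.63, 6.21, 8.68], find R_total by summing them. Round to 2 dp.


R_total = 6.89 + 6.04 + 1.63 + 6.21 + 8.68 = 29.45

29.45


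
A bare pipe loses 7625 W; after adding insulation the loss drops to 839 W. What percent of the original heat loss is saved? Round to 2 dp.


Savings = ((7625-839)/7625)*100 = 89.00 %

89.00 %


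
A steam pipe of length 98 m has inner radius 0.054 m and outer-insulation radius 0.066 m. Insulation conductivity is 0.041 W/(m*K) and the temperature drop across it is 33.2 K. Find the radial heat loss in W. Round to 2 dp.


Q = 2*pi*0.041*98*33.2/ln(0.066/0.054) = 4176.80 W

4176.80 W


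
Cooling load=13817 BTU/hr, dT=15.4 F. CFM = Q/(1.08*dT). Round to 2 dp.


CFM = 13817 / (1.08 * 15.4) = 830.75

830.75 CFM


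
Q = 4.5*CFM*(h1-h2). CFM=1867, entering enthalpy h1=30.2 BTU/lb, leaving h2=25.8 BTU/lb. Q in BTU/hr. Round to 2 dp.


Q = 4.5 * 1867 * (30.2 - 25.8) = 36966.60 BTU/hr

36966.60 BTU/hr


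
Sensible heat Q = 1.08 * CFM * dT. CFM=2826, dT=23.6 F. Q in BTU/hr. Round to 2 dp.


Q = 1.08 * 2826 * 23.6 = 72029.09 BTU/hr

72029.09 BTU/hr


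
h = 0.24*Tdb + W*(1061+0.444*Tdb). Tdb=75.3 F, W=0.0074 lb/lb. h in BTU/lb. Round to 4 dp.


h = 0.24*75.3 + 0.0074*(1061+0.444*75.3) = 26.1708 BTU/lb

26.1708 BTU/lb


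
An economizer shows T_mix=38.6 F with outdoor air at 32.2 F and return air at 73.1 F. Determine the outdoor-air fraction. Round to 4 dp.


frac = (38.6 - 73.1) / (32.2 - 73.1) = 0.8435

0.8435


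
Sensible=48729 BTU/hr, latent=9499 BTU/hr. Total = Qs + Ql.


Qt = 48729 + 9499 = 58228 BTU/hr

58228 BTU/hr


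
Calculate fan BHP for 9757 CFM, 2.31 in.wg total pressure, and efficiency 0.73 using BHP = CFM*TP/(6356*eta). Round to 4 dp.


BHP = 9757 * 2.31 / (6356 * 0.73) = 4.8576 hp

4.8576 hp


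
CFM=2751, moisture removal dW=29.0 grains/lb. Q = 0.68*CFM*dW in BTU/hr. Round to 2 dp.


Q = 0.68 * 2751 * 29.0 = 54249.72 BTU/hr

54249.72 BTU/hr


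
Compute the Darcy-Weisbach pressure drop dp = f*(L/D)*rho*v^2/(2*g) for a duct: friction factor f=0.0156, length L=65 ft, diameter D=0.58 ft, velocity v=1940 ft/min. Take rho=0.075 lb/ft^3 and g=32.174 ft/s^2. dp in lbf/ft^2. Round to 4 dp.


v_fps = 1940/60 = 32.3333 ft/s
dp = 0.0156*(65/0.58)*0.075*32.3333^2/(2*32.174) = 2.1303 lbf/ft^2

2.1303 lbf/ft^2


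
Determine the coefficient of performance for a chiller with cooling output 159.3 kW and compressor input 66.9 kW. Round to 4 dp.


COP = 159.3 / 66.9 = 2.3812

2.3812


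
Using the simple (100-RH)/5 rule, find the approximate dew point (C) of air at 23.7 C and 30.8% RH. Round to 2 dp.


Td = 23.7 - (100-30.8)/5 = 9.86 C

9.86 C


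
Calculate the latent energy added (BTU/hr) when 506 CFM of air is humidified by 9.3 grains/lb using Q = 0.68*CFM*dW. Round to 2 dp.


Q = 0.68 * 506 * 9.3 = 3199.94 BTU/hr

3199.94 BTU/hr


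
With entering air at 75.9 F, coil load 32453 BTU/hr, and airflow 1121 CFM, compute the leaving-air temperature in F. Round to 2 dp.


dT = 32453/(1.08*1121) = 26.8056
T_leave = 75.9 - 26.8056 = 49.09 F

49.09 F


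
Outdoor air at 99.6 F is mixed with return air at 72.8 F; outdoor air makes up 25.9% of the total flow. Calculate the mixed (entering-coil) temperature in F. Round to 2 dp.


T_mix = 72.8 + (25.9/100)*(99.6-72.8) = 79.74 F

79.74 F


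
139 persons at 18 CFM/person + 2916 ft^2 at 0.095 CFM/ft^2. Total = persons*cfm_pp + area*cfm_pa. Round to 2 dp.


Total = 139*18 + 2916*0.095 = 2779.02 CFM

2779.02 CFM


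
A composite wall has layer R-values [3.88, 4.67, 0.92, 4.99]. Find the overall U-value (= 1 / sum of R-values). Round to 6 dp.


R_total = 3.88 + 4.67 + 0.92 + 4.99 = 14.46
U = 1/14.46 = 0.069156

0.069156


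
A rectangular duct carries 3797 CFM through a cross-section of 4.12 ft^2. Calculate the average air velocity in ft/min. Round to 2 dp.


V = 3797 / 4.12 = 921.60 ft/min

921.60 ft/min


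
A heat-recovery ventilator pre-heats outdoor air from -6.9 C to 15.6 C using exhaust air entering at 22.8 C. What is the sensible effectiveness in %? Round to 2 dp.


eff = (15.6-(-6.9))/(22.8-(-6.9))*100 = 75.76 %

75.76 %


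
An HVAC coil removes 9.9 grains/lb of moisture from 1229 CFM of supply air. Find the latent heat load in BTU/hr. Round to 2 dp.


Q = 0.68 * 1229 * 9.9 = 8273.63 BTU/hr

8273.63 BTU/hr


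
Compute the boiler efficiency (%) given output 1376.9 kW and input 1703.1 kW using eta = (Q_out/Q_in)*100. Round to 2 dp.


eta = (1376.9/1703.1)*100 = 80.85 %

80.85 %


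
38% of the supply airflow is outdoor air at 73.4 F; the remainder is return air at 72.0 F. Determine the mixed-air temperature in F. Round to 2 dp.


T_mix = 0.38*73.4 + 0.62*72.0 = 72.53 F

72.53 F


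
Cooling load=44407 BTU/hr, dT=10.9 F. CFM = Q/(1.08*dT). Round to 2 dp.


CFM = 44407 / (1.08 * 10.9) = 3772.26

3772.26 CFM


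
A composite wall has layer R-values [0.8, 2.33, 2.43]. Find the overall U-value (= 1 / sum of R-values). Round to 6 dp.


R_total = 0.8 + 2.33 + 2.43 = 5.56
U = 1/5.56 = 0.179856

0.179856


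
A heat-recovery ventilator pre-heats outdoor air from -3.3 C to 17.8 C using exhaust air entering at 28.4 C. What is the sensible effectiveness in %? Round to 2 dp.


eff = (17.8-(-3.3))/(28.4-(-3.3))*100 = 66.56 %

66.56 %


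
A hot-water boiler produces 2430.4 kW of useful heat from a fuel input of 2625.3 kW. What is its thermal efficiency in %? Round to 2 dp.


eta = (2430.4/2625.3)*100 = 92.58 %

92.58 %


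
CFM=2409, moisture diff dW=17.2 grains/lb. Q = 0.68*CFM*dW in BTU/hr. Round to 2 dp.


Q = 0.68 * 2409 * 17.2 = 28175.66 BTU/hr

28175.66 BTU/hr


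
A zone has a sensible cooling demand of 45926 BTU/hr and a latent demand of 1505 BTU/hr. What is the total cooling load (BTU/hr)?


Qt = 45926 + 1505 = 47431 BTU/hr

47431 BTU/hr


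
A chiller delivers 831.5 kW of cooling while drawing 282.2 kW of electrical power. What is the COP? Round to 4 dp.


COP = 831.5 / 282.2 = 2.9465

2.9465


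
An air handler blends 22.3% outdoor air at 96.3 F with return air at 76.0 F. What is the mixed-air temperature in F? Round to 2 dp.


T_mix = 76.0 + (22.3/100)*(96.3-76.0) = 80.53 F

80.53 F


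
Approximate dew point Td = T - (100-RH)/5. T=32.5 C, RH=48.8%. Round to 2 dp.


Td = 32.5 - (100-48.8)/5 = 22.26 C

22.26 C


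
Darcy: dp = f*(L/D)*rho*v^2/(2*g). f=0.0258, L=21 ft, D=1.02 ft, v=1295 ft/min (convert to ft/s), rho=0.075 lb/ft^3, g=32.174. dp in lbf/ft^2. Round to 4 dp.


v_fps = 1295/60 = 21.5833 ft/s
dp = 0.0258*(21/1.02)*0.075*21.5833^2/(2*32.174) = 0.2884 lbf/ft^2

0.2884 lbf/ft^2


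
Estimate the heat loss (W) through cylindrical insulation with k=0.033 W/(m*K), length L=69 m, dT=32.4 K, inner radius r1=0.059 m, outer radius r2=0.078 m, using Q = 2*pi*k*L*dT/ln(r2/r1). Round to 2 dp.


Q = 2*pi*0.033*69*32.4/ln(0.078/0.059) = 1660.42 W

1660.42 W


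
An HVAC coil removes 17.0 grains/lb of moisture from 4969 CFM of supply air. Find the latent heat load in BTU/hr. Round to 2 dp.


Q = 0.68 * 4969 * 17.0 = 57441.64 BTU/hr

57441.64 BTU/hr


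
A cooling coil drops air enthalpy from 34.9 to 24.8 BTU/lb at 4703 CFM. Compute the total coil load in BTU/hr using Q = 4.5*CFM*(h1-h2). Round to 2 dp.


Q = 4.5 * 4703 * (34.9 - 24.8) = 213751.35 BTU/hr

213751.35 BTU/hr


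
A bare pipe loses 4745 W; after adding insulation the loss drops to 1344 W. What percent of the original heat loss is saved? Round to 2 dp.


Savings = ((4745-1344)/4745)*100 = 71.68 %

71.68 %


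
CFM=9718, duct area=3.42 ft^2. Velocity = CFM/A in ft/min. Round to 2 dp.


V = 9718 / 3.42 = 2841.52 ft/min

2841.52 ft/min


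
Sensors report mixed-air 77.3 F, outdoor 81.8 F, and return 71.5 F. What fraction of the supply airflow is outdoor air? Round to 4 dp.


frac = (77.3 - 71.5) / (81.8 - 71.5) = 0.5631

0.5631


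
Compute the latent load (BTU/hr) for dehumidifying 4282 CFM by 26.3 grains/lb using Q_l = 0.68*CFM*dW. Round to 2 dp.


Q = 0.68 * 4282 * 26.3 = 76579.29 BTU/hr

76579.29 BTU/hr


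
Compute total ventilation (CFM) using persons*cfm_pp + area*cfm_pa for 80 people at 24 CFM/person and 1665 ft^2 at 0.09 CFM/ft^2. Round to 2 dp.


Total = 80*24 + 1665*0.09 = 2069.85 CFM

2069.85 CFM


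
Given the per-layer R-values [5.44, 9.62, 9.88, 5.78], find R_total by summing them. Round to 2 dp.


R_total = 5.44 + 9.62 + 9.88 + 5.78 = 30.72

30.72


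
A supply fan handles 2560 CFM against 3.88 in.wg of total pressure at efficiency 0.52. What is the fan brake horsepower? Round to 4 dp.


BHP = 2560 * 3.88 / (6356 * 0.52) = 3.0053 hp

3.0053 hp


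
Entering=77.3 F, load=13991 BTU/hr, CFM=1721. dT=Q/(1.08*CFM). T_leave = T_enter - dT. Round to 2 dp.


dT = 13991/(1.08*1721) = 7.5274
T_leave = 77.3 - 7.5274 = 69.77 F

69.77 F


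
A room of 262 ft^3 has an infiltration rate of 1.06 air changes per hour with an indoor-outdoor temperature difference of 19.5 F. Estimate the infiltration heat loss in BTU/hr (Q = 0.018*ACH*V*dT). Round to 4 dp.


Q = 0.018 * 1.06 * 262 * 19.5 = 97.4797 BTU/hr

97.4797 BTU/hr


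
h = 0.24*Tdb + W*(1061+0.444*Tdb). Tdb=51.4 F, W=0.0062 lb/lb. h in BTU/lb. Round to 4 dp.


h = 0.24*51.4 + 0.0062*(1061+0.444*51.4) = 19.0557 BTU/lb

19.0557 BTU/lb


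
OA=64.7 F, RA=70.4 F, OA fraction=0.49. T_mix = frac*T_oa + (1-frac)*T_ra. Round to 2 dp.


T_mix = 0.49*64.7 + 0.51*70.4 = 67.61 F

67.61 F


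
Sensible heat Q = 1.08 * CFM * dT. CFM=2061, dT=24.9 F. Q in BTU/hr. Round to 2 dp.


Q = 1.08 * 2061 * 24.9 = 55424.41 BTU/hr

55424.41 BTU/hr


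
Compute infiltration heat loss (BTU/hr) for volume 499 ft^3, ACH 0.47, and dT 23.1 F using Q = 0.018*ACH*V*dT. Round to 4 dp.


Q = 0.018 * 0.47 * 499 * 23.1 = 97.5176 BTU/hr

97.5176 BTU/hr


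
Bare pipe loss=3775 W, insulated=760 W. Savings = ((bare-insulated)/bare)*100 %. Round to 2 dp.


Savings = ((3775-760)/3775)*100 = 79.87 %

79.87 %


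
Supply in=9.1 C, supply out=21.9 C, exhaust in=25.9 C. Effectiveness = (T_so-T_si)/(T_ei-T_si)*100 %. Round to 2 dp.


eff = (21.9-9.1)/(25.9-9.1)*100 = 76.19 %

76.19 %


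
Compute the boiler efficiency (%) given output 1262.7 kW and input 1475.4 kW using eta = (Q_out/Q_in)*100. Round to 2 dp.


eta = (1262.7/1475.4)*100 = 85.58 %

85.58 %


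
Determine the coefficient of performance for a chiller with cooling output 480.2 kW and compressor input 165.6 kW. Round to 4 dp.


COP = 480.2 / 165.6 = 2.8998

2.8998


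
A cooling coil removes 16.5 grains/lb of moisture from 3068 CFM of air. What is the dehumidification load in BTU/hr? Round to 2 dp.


Q = 0.68 * 3068 * 16.5 = 34422.96 BTU/hr

34422.96 BTU/hr


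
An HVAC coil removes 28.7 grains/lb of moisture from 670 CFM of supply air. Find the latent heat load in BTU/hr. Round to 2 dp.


Q = 0.68 * 670 * 28.7 = 13075.72 BTU/hr

13075.72 BTU/hr


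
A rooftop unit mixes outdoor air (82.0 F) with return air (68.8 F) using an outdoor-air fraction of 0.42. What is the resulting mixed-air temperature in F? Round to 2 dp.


T_mix = 0.42*82.0 + 0.58*68.8 = 74.34 F

74.34 F


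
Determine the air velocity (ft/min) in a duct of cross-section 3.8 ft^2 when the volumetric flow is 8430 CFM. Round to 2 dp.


V = 8430 / 3.8 = 2218.42 ft/min

2218.42 ft/min


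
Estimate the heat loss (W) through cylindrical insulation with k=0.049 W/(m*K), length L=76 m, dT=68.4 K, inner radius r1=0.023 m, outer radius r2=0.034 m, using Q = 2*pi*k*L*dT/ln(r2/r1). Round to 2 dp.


Q = 2*pi*0.049*76*68.4/ln(0.034/0.023) = 4094.66 W

4094.66 W


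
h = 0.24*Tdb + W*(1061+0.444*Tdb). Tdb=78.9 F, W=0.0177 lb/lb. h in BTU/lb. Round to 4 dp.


h = 0.24*78.9 + 0.0177*(1061+0.444*78.9) = 38.3358 BTU/lb

38.3358 BTU/lb


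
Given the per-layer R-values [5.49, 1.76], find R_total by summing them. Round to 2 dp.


R_total = 5.49 + 1.76 = 7.25

7.25


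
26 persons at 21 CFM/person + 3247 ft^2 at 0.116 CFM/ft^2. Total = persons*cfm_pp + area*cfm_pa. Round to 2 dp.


Total = 26*21 + 3247*0.116 = 922.65 CFM

922.65 CFM


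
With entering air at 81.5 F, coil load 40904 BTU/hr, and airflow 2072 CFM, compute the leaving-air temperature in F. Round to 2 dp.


dT = 40904/(1.08*2072) = 18.2790
T_leave = 81.5 - 18.2790 = 63.22 F

63.22 F


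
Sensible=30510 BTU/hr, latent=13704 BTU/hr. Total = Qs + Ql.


Qt = 30510 + 13704 = 44214 BTU/hr

44214 BTU/hr


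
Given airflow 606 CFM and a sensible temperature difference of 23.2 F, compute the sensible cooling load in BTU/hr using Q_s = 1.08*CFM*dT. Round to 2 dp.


Q = 1.08 * 606 * 23.2 = 15183.94 BTU/hr

15183.94 BTU/hr


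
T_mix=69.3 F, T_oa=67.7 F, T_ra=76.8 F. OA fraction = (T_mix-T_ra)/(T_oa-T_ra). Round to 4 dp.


frac = (69.3 - 76.8) / (67.7 - 76.8) = 0.8242

0.8242


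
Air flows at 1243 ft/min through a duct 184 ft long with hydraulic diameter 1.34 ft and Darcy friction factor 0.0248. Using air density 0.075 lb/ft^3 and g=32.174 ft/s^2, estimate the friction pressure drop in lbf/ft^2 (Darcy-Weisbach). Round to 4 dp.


v_fps = 1243/60 = 20.7167 ft/s
dp = 0.0248*(184/1.34)*0.075*20.7167^2/(2*32.174) = 1.7035 lbf/ft^2

1.7035 lbf/ft^2


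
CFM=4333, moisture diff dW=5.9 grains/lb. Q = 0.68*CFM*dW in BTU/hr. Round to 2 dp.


Q = 0.68 * 4333 * 5.9 = 17384.00 BTU/hr

17384.00 BTU/hr


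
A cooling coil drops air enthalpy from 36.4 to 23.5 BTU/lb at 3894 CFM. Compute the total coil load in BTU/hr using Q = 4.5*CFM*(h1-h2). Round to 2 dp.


Q = 4.5 * 3894 * (36.4 - 23.5) = 226046.70 BTU/hr

226046.70 BTU/hr


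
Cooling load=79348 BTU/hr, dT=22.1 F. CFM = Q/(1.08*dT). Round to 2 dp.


CFM = 79348 / (1.08 * 22.1) = 3324.45

3324.45 CFM


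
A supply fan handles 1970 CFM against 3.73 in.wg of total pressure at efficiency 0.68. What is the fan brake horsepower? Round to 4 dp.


BHP = 1970 * 3.73 / (6356 * 0.68) = 1.7001 hp

1.7001 hp


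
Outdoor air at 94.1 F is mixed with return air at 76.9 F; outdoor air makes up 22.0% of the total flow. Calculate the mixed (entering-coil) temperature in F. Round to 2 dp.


T_mix = 76.9 + (22.0/100)*(94.1-76.9) = 80.68 F

80.68 F


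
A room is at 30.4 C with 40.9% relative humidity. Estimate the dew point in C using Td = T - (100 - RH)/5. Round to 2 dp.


Td = 30.4 - (100-40.9)/5 = 18.58 C

18.58 C


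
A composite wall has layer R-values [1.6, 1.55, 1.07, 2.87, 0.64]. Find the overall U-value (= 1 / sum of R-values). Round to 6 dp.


R_total = 1.6 + 1.55 + 1.07 + 2.87 + 0.64 = 7.73
U = 1/7.73 = 0.129366

0.129366


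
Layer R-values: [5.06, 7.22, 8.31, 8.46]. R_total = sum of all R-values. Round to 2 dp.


R_total = 5.06 + 7.22 + 8.31 + 8.46 = 29.05

29.05


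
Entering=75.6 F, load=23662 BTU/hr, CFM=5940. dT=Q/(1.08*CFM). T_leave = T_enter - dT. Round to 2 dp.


dT = 23662/(1.08*5940) = 3.6884
T_leave = 75.6 - 3.6884 = 71.91 F

71.91 F


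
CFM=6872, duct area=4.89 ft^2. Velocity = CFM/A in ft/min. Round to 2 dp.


V = 6872 / 4.89 = 1405.32 ft/min

1405.32 ft/min


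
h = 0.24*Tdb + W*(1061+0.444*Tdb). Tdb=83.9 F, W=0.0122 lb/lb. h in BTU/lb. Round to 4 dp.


h = 0.24*83.9 + 0.0122*(1061+0.444*83.9) = 33.5347 BTU/lb

33.5347 BTU/lb


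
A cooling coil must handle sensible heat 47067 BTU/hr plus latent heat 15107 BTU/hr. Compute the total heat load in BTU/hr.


Qt = 47067 + 15107 = 62174 BTU/hr

62174 BTU/hr


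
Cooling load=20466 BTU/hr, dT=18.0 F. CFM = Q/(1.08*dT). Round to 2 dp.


CFM = 20466 / (1.08 * 18.0) = 1052.78

1052.78 CFM


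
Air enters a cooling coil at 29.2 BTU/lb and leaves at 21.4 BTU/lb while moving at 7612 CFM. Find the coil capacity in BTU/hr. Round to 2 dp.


Q = 4.5 * 7612 * (29.2 - 21.4) = 267181.20 BTU/hr

267181.20 BTU/hr


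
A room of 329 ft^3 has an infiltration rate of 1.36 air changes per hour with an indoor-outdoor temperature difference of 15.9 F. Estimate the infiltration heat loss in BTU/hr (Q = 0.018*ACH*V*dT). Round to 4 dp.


Q = 0.018 * 1.36 * 329 * 15.9 = 128.0573 BTU/hr

128.0573 BTU/hr


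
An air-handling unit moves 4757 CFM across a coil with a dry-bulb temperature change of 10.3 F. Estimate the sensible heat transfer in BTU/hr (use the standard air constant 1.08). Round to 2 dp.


Q = 1.08 * 4757 * 10.3 = 52916.87 BTU/hr

52916.87 BTU/hr


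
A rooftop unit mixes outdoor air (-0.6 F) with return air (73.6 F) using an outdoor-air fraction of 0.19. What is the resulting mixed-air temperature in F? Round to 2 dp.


T_mix = 0.19*(-0.6) + 0.81*73.6 = 59.50 F

59.50 F


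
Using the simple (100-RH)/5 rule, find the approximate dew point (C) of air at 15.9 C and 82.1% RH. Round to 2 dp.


Td = 15.9 - (100-82.1)/5 = 12.32 C

12.32 C


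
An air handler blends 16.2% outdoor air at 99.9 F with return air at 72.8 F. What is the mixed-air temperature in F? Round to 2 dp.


T_mix = 72.8 + (16.2/100)*(99.9-72.8) = 77.19 F

77.19 F


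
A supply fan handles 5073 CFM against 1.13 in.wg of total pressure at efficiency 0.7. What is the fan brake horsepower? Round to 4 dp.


BHP = 5073 * 1.13 / (6356 * 0.7) = 1.2884 hp

1.2884 hp


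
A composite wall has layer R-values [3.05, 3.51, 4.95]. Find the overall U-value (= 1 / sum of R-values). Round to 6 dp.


R_total = 3.05 + 3.51 + 4.95 = 11.51
U = 1/11.51 = 0.086881

0.086881


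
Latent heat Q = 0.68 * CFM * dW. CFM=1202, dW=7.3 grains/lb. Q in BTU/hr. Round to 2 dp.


Q = 0.68 * 1202 * 7.3 = 5966.73 BTU/hr

5966.73 BTU/hr


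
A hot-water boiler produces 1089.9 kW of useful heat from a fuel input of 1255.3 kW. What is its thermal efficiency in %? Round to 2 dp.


eta = (1089.9/1255.3)*100 = 86.82 %

86.82 %


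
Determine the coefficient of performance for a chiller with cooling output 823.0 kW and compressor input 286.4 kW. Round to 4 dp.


COP = 823.0 / 286.4 = 2.8736

2.8736


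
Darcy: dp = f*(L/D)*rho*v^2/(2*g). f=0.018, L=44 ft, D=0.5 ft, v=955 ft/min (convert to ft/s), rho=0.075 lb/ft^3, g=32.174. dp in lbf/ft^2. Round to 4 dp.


v_fps = 955/60 = 15.9167 ft/s
dp = 0.018*(44/0.5)*0.075*15.9167^2/(2*32.174) = 0.4677 lbf/ft^2

0.4677 lbf/ft^2


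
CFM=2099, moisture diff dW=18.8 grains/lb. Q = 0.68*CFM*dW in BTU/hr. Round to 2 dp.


Q = 0.68 * 2099 * 18.8 = 26833.62 BTU/hr

26833.62 BTU/hr


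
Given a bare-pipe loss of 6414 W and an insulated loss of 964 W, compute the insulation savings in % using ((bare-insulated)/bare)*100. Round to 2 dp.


Savings = ((6414-964)/6414)*100 = 84.97 %

84.97 %


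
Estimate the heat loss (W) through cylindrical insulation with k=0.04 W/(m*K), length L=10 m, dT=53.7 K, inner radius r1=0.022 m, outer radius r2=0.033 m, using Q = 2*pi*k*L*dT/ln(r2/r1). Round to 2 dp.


Q = 2*pi*0.04*10*53.7/ln(0.033/0.022) = 332.86 W

332.86 W


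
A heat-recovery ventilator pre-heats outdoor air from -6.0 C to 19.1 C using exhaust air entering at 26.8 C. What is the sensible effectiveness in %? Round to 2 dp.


eff = (19.1-(-6.0))/(26.8-(-6.0))*100 = 76.52 %

76.52 %


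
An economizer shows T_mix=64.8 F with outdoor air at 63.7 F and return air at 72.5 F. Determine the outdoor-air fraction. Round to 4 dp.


frac = (64.8 - 72.5) / (63.7 - 72.5) = 0.8750

0.8750


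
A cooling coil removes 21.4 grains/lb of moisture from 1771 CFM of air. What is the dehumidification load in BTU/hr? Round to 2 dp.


Q = 0.68 * 1771 * 21.4 = 25771.59 BTU/hr

25771.59 BTU/hr


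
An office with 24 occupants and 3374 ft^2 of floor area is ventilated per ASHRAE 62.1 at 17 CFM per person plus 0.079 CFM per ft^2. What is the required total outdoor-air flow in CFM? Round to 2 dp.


Total = 24*17 + 3374*0.079 = 674.55 CFM

674.55 CFM


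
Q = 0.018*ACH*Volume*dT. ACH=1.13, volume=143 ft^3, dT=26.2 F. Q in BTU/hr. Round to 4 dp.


Q = 0.018 * 1.13 * 143 * 26.2 = 76.2058 BTU/hr

76.2058 BTU/hr


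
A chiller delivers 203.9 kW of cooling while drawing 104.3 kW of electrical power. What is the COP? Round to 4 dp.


COP = 203.9 / 104.3 = 1.9549

1.9549


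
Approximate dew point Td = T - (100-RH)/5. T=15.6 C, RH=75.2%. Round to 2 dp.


Td = 15.6 - (100-75.2)/5 = 10.64 C

10.64 C


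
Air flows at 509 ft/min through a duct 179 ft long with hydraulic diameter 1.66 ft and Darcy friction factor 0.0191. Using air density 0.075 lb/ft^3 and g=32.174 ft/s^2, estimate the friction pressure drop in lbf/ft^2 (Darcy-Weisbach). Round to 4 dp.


v_fps = 509/60 = 8.4833 ft/s
dp = 0.0191*(179/1.66)*0.075*8.4833^2/(2*32.174) = 0.1728 lbf/ft^2

0.1728 lbf/ft^2


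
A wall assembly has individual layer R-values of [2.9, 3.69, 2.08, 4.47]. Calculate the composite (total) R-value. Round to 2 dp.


R_total = 2.9 + 3.69 + 2.08 + 4.47 = 13.14

13.14


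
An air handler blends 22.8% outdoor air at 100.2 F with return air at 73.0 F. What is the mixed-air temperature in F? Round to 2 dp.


T_mix = 73.0 + (22.8/100)*(100.2-73.0) = 79.20 F

79.20 F


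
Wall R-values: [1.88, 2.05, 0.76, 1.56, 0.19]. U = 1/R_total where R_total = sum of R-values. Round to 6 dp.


R_total = 1.88 + 2.05 + 0.76 + 1.56 + 0.19 = 6.44
U = 1/6.44 = 0.155280

0.155280


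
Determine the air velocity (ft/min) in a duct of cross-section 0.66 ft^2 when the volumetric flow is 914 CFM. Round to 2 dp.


V = 914 / 0.66 = 1384.85 ft/min

1384.85 ft/min


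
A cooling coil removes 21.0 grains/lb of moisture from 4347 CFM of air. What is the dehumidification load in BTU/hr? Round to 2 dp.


Q = 0.68 * 4347 * 21.0 = 62075.16 BTU/hr

62075.16 BTU/hr


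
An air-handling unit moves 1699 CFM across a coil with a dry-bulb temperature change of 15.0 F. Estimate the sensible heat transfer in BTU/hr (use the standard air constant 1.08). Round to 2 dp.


Q = 1.08 * 1699 * 15.0 = 27523.80 BTU/hr

27523.80 BTU/hr


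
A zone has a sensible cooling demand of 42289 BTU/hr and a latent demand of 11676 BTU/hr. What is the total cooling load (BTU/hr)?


Qt = 42289 + 11676 = 53965 BTU/hr

53965 BTU/hr


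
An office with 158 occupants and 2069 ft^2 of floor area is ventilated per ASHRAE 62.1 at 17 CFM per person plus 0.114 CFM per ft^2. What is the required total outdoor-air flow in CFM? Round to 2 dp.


Total = 158*17 + 2069*0.114 = 2921.87 CFM

2921.87 CFM


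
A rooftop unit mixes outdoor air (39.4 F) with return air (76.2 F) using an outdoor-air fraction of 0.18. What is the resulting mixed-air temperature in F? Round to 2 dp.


T_mix = 0.18*39.4 + 0.82*76.2 = 69.58 F

69.58 F


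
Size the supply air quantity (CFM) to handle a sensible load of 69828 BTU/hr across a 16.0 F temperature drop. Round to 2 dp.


CFM = 69828 / (1.08 * 16.0) = 4040.97

4040.97 CFM


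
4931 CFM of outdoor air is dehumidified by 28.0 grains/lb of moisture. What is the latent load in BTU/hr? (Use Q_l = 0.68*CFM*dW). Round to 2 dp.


Q = 0.68 * 4931 * 28.0 = 93886.24 BTU/hr

93886.24 BTU/hr


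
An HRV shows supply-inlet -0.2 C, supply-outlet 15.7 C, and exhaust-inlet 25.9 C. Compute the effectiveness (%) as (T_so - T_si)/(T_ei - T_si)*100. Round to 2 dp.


eff = (15.7-(-0.2))/(25.9-(-0.2))*100 = 60.92 %

60.92 %


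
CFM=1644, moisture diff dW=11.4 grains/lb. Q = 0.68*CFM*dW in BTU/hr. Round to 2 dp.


Q = 0.68 * 1644 * 11.4 = 12744.29 BTU/hr

12744.29 BTU/hr


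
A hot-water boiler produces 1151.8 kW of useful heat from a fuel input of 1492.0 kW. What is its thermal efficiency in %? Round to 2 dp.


eta = (1151.8/1492.0)*100 = 77.20 %

77.20 %


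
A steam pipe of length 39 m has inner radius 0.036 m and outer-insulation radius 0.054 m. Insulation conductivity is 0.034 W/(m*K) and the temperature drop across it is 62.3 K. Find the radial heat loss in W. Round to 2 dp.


Q = 2*pi*0.034*39*62.3/ln(0.054/0.036) = 1280.14 W

1280.14 W


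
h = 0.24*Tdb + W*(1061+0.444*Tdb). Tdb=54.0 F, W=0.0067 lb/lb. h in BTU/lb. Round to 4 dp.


h = 0.24*54.0 + 0.0067*(1061+0.444*54.0) = 20.2293 BTU/lb

20.2293 BTU/lb


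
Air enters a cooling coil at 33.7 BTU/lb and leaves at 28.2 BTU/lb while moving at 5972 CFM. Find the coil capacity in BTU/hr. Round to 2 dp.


Q = 4.5 * 5972 * (33.7 - 28.2) = 147807.00 BTU/hr

147807.00 BTU/hr


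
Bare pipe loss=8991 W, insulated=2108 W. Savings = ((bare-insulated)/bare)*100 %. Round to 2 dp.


Savings = ((8991-2108)/8991)*100 = 76.55 %

76.55 %


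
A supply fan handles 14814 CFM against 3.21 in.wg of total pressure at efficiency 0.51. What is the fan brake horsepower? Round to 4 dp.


BHP = 14814 * 3.21 / (6356 * 0.51) = 14.6698 hp

14.6698 hp


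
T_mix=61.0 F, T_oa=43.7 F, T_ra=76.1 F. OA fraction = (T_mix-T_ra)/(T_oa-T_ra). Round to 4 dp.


frac = (61.0 - 76.1) / (43.7 - 76.1) = 0.4660

0.4660


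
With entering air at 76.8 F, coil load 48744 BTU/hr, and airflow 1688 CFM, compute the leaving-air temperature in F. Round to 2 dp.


dT = 48744/(1.08*1688) = 26.7378
T_leave = 76.8 - 26.7378 = 50.06 F

50.06 F


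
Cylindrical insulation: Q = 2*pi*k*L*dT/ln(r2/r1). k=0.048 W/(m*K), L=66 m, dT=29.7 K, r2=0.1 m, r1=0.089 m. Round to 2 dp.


Q = 2*pi*0.048*66*29.7/ln(0.1/0.089) = 5073.05 W

5073.05 W


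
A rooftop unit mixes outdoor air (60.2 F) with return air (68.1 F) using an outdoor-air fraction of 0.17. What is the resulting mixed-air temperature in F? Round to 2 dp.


T_mix = 0.17*60.2 + 0.83*68.1 = 66.76 F

66.76 F


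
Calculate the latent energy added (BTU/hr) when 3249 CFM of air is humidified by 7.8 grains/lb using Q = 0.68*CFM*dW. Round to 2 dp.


Q = 0.68 * 3249 * 7.8 = 17232.70 BTU/hr

17232.70 BTU/hr


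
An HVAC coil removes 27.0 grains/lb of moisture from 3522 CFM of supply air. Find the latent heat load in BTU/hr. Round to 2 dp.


Q = 0.68 * 3522 * 27.0 = 64663.92 BTU/hr

64663.92 BTU/hr


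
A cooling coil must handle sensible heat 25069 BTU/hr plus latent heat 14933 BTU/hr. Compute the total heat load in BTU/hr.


Qt = 25069 + 14933 = 40002 BTU/hr

40002 BTU/hr


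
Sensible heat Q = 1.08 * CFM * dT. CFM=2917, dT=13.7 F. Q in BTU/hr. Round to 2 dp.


Q = 1.08 * 2917 * 13.7 = 43159.93 BTU/hr

43159.93 BTU/hr


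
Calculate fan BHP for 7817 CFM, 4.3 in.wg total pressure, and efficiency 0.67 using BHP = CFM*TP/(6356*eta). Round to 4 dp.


BHP = 7817 * 4.3 / (6356 * 0.67) = 7.8931 hp

7.8931 hp


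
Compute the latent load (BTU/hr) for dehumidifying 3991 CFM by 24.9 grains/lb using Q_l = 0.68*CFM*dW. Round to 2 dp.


Q = 0.68 * 3991 * 24.9 = 67575.61 BTU/hr

67575.61 BTU/hr


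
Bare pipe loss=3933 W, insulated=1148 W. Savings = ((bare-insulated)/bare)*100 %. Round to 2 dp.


Savings = ((3933-1148)/3933)*100 = 70.81 %

70.81 %


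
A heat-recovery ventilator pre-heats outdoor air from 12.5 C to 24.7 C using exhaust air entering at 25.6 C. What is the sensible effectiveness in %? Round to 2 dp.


eff = (24.7-12.5)/(25.6-12.5)*100 = 93.13 %

93.13 %


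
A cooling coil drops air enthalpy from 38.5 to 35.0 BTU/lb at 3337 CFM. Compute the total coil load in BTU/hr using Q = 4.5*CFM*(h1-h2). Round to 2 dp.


Q = 4.5 * 3337 * (38.5 - 35.0) = 52557.75 BTU/hr

52557.75 BTU/hr


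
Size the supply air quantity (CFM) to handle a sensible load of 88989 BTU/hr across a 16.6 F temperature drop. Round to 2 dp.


CFM = 88989 / (1.08 * 16.6) = 4963.69

4963.69 CFM


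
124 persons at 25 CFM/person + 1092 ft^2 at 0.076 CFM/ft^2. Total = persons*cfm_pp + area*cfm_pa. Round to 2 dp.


Total = 124*25 + 1092*0.076 = 3182.99 CFM

3182.99 CFM


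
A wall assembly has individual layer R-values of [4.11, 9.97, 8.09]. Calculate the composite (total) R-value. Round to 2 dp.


R_total = 4.11 + 9.97 + 8.09 = 22.17

22.17


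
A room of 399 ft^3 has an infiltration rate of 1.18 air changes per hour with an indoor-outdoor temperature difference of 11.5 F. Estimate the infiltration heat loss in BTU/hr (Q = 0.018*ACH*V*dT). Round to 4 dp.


Q = 0.018 * 1.18 * 399 * 11.5 = 97.4597 BTU/hr

97.4597 BTU/hr


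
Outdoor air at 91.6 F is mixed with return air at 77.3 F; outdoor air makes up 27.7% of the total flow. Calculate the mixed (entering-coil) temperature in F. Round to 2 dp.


T_mix = 77.3 + (27.7/100)*(91.6-77.3) = 81.26 F

81.26 F


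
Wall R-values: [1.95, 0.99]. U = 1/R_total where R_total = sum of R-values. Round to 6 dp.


R_total = 1.95 + 0.99 = 2.94
U = 1/2.94 = 0.340136

0.340136


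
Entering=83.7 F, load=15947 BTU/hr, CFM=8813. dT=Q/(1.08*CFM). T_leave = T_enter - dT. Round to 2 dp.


dT = 15947/(1.08*8813) = 1.6754
T_leave = 83.7 - 1.6754 = 82.02 F

82.02 F


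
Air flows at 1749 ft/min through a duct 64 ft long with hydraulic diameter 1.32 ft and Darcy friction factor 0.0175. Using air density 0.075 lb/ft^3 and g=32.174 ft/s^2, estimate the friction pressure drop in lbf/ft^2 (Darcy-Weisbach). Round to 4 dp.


v_fps = 1749/60 = 29.15 ft/s
dp = 0.0175*(64/1.32)*0.075*29.15^2/(2*32.174) = 0.8403 lbf/ft^2

0.8403 lbf/ft^2
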